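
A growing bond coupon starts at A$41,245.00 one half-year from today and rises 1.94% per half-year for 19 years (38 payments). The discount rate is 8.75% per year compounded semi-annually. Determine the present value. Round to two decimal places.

A$1,003,120.38

Periodic rate r = 0.0875/2 per half-year; n is counted in half-years.
Growing ordinary annuity: PV = PMT₁ × [1 − ((1+g)/(1+r))^n] / (r − g) = 41,245 × [1 − ((1+0.0194)/(1+r))^38] / (r − 0.0194) = A$1,003,120.38.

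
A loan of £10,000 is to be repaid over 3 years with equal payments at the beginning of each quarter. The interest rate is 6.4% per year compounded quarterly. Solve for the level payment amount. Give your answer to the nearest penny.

Level annuity due; solve PV = PMT × [(1 − (1+r)^−n)/r] × (1+r) for PMT.
Periodic rate r = 0.064/4 per quarter; n is counted in quarters.
With n = 12: PMT = 10,000 / ([(1 − (1+r)^−n)/r] × (1+r)) = £907.99

£907.99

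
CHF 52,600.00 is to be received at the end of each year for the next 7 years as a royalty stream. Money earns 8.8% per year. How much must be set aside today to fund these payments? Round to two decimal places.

This is an ordinary annuity: 7 payments of CHF 52,600.00 at the end of each year.
Periodic rate r = 0.088 per year.
PV = PMT × [(1 − (1+r)^−n)/r] = 52,600 × [1 − (1+r)^−7] / r = CHF 266,519.28

CHF 266,519.28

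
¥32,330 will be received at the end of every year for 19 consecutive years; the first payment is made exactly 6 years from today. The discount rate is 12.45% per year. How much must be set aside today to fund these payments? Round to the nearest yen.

¥128,885

Ordinary annuity of 19 payments, first payment at period 6.
Periodic rate r = 0.1245 per year.
The ordinary-annuity PV formula values the stream one period before the first payment (period 5); discount that back 5 periods:
PV₀ = 32,330 × [1 − (1+r)^−19] / r × (1+r)^−5 = ¥128,885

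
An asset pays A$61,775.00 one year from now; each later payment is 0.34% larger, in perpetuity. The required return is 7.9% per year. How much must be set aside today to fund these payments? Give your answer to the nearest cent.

A$817,129.63

Periodic rate r = 0.079 per year.
Growing perpetuity (Gordon): PV = PMT₁ / (r − g) = 61,775 / (r − 0.0034) = A$817,129.63.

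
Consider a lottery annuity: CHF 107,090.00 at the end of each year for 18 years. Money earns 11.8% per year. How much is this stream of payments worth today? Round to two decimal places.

CHF 785,667.42

This is an ordinary annuity: 18 payments of CHF 107,090.00 at the end of each year.
Periodic rate r = 0.118 per year.
PV = PMT × [(1 − (1+r)^−n)/r] = 107,090 × [1 − (1+r)^−18] / r = CHF 785,667.42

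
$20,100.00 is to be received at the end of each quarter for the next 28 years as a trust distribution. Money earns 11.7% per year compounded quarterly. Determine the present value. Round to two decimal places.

$659,969.26

This is an ordinary annuity: 112 payments of $20,100.00 at the end of each quarter.
Periodic rate r = 0.117/4 per quarter; n is counted in quarters.
PV = PMT × [(1 − (1+r)^−n)/r] = 20,100 × [1 − (1+r)^−112] / r = $659,969.26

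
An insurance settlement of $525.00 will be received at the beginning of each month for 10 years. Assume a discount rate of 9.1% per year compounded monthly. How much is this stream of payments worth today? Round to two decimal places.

$41,580.82

This is an annuity due: 120 payments of $525.00 at the beginning of each month.
Periodic rate r = 0.091/12 per month; n is counted in months.
PV = PMT × [(1 − (1+r)^−n)/r] × (1+r) = 525 × [1 − (1+r)^−120] / r × (1+r) = $41,580.82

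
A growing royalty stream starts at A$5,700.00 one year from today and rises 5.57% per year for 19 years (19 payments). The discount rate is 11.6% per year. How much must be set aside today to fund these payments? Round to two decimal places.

A$61,626.46

Periodic rate r = 0.116 per year.
Growing ordinary annuity: PV = PMT₁ × [1 − ((1+g)/(1+r))^n] / (r − g) = 5,700 × [1 − ((1+0.0557)/(1+r))^19] / (r − 0.0557) = A$61,626.46.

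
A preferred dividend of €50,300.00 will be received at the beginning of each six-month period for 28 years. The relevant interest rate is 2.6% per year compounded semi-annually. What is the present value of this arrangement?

€2,017,992.20

This is an annuity due: 56 payments of €50,300.00 at the beginning of each six-month period.
Periodic rate r = 0.026/2 per half-year; n is counted in half-years.
PV = PMT × [(1 − (1+r)^−n)/r] × (1+r) = 50,300 × [1 − (1+r)^−56] / r × (1+r) = €2,017,992.20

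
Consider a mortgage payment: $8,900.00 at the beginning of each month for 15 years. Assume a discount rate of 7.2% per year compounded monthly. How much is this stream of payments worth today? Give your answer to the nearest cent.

$983,839.58

This is an annuity due: 180 payments of $8,900.00 at the beginning of each month.
Periodic rate r = 0.072/12 per month; n is counted in months.
PV = PMT × [(1 − (1+r)^−n)/r] × (1+r) = 8,900 × [1 − (1+r)^−180] / r × (1+r) = $983,839.58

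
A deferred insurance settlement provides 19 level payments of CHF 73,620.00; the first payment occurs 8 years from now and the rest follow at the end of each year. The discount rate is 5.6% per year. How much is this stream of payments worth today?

CHF 578,939.96

Ordinary annuity of 19 payments, first payment at period 8.
Periodic rate r = 0.056 per year.
The ordinary-annuity PV formula values the stream one period before the first payment (period 7); discount that back 7 periods:
PV₀ = 73,620 × [1 − (1+r)^−19] / r × (1+r)^−7 = CHF 578,939.96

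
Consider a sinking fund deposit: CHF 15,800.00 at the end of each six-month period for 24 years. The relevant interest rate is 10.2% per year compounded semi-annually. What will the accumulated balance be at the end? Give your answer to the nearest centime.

This is an ordinary annuity: 48 deposits of CHF 15,800.00 at the end of each six-month period.
Periodic rate r = 0.102/2 per half-year; n is counted in half-years.
FV = PMT × [((1+r)^n − 1)/r] = 15,800 × [(1+r)^48 − 1] / r = CHF 3,063,203.37

CHF 3,063,203.37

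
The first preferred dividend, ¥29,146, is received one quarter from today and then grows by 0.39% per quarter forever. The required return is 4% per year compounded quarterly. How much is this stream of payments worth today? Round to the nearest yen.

¥4,778,033

Periodic rate r = 0.04/4 per quarter.
Growing perpetuity (Gordon): PV = PMT₁ / (r − g) = 29,146 / (r − 0.0039) = ¥4,778,033.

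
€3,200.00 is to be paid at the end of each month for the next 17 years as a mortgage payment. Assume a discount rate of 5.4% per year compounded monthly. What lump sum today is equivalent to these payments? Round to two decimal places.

This is an ordinary annuity: 204 payments of €3,200.00 at the end of each month.
Periodic rate r = 0.054/12 per month; n is counted in months.
PV = PMT × [(1 − (1+r)^−n)/r] = 3,200 × [1 − (1+r)^−204] / r = €426,567.08

€426,567.08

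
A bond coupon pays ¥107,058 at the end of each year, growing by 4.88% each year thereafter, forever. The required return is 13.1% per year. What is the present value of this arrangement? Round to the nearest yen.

Periodic rate r = 0.131 per year.
Growing perpetuity (Gordon): PV = PMT₁ / (r − g) = 107,058 / (r − 0.0488) = ¥1,302,409.

¥1,302,409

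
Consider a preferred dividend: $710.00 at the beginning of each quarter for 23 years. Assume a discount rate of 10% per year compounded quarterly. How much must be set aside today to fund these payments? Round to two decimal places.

This is an annuity due: 92 payments of $710.00 at the beginning of each quarter.
Periodic rate r = 0.1/4 per quarter; n is counted in quarters.
PV = PMT × [(1 − (1+r)^−n)/r] × (1+r) = 710 × [1 − (1+r)^−92] / r × (1+r) = $26,107.75

$26,107.75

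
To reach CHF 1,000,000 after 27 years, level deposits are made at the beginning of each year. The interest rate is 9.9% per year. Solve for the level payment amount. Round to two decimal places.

CHF 7,639.25

Level annuity due; solve FV = PMT × [((1+r)^n − 1)/r] × (1+r) for PMT.
Periodic rate r = 0.099 per year.
With n = 27: PMT = 1,000,000 / ([((1+r)^n − 1)/r] × (1+r)) = CHF 7,639.25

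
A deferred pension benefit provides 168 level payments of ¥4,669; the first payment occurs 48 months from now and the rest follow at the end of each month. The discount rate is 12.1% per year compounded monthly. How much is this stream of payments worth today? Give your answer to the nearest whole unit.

Ordinary annuity of 168 payments, first payment at period 48.
Periodic rate r = 0.121/12 per month; n is counted in months.
The ordinary-annuity PV formula values the stream one period before the first payment (period 47); discount that back 47 periods:
PV₀ = 4,669 × [1 − (1+r)^−168] / r × (1+r)^−47 = ¥235,398

¥235,398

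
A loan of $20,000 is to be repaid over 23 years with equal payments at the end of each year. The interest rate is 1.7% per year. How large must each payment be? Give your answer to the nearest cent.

Level ordinary annuity; solve PV = PMT × [(1 − (1+r)^−n)/r] for PMT.
Periodic rate r = 0.017 per year.
With n = 23: PMT = 20,000 / ([(1 − (1+r)^−n)/r]) = $1,057.89

$1,057.89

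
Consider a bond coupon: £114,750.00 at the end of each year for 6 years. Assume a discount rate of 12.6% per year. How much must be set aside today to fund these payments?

This is an ordinary annuity: 6 payments of £114,750.00 at the end of each year.
Periodic rate r = 0.126 per year.
PV = PMT × [(1 − (1+r)^−n)/r] = 114,750 × [1 − (1+r)^−6] / r = £463,874.53

£463,874.53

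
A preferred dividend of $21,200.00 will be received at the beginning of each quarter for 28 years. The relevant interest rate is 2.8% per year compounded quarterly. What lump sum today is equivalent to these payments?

This is an annuity due: 112 payments of $21,200.00 at the beginning of each quarter.
Periodic rate r = 0.028/4 per quarter; n is counted in quarters.
PV = PMT × [(1 − (1+r)^−n)/r] × (1+r) = 21,200 × [1 − (1+r)^−112] / r × (1+r) = $1,653,510.49

$1,653,510.49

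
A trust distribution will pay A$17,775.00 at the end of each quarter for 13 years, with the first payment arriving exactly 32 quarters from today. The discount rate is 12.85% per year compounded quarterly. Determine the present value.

A$167,514.29

Ordinary annuity of 52 payments, first payment at period 32.
Periodic rate r = 0.1285/4 per quarter; n is counted in quarters.
The ordinary-annuity PV formula values the stream one period before the first payment (period 31); discount that back 31 periods:
PV₀ = 17,775 × [1 − (1+r)^−52] / r × (1+r)^−31 = A$167,514.29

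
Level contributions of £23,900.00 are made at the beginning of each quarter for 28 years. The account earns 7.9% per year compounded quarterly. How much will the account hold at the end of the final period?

This is an annuity due: 112 deposits of £23,900.00 at the beginning of each quarter.
Periodic rate r = 0.079/4 per quarter; n is counted in quarters.
FV = PMT × [((1+r)^n − 1)/r] × (1+r) = 23,900 × [(1+r)^112 − 1] / r × (1+r) = £9,797,115.59

£9,797,115.59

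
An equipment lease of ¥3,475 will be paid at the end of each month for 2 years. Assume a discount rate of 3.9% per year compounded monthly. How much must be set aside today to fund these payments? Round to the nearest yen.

This is an ordinary annuity: 24 payments of ¥3,475 at the end of each month.
Periodic rate r = 0.039/12 per month; n is counted in months.
PV = PMT × [(1 − (1+r)^−n)/r] = 3,475 × [1 − (1+r)^−24] / r = ¥80,105

¥80,105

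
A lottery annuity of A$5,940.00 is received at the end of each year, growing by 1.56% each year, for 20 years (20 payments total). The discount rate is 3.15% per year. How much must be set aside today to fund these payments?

Periodic rate r = 0.0315 per year.
Growing ordinary annuity: PV = PMT₁ × [1 − ((1+g)/(1+r))^n] / (r − g) = 5,940 × [1 − ((1+0.0156)/(1+r))^20] / (r − 0.0156) = A$99,769.10.

A$99,769.10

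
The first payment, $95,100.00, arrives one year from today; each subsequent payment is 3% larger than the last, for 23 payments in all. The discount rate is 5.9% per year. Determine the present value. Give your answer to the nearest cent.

Periodic rate r = 0.059 per year.
Growing ordinary annuity: PV = PMT₁ × [1 − ((1+g)/(1+r))^n] / (r − g) = 95,100 × [1 − ((1+0.03)/(1+r))^23] / (r − 0.03) = $1,547,774.03.

$1,547,774.03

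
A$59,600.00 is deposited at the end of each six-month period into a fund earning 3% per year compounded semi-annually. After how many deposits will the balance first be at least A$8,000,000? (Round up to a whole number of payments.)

Periodic rate r = 0.03/2 per half-year; n is counted in half-years.
Ordinary annuity FV: 8,000,000 = 59,600 × [((1+r)^n − 1)/r].
(1+r)^n = 1 + 8,000,000 × r / 59,600, so n = ln(1 + 8,000,000·r/59,600) / ln(1+r) = 74.09.
Round up to a whole number of payments: n = 75.

75 payments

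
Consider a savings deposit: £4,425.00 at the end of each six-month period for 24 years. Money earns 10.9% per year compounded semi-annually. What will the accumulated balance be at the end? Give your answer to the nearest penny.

£955,745.38

This is an ordinary annuity: 48 deposits of £4,425.00 at the end of each six-month period.
Periodic rate r = 0.109/2 per half-year; n is counted in half-years.
FV = PMT × [((1+r)^n − 1)/r] = 4,425 × [(1+r)^48 − 1] / r = £955,745.38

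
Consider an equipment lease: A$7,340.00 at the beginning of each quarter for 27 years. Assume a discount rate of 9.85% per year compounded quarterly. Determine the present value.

A$283,337.61

This is an annuity due: 108 payments of A$7,340.00 at the beginning of each quarter.
Periodic rate r = 0.0985/4 per quarter; n is counted in quarters.
PV = PMT × [(1 − (1+r)^−n)/r] × (1+r) = 7,340 × [1 − (1+r)^−108] / r × (1+r) = A$283,337.61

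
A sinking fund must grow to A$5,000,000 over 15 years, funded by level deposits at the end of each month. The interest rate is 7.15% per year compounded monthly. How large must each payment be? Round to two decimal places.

A$15,570.09

Level ordinary annuity; solve FV = PMT × [((1+r)^n − 1)/r] for PMT.
Periodic rate r = 0.0715/12 per month; n is counted in months.
With n = 180: PMT = 5,000,000 / ([((1+r)^n − 1)/r]) = A$15,570.09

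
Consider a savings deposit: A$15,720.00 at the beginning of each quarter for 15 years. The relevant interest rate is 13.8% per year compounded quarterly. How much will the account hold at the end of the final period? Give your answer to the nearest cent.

This is an annuity due: 60 deposits of A$15,720.00 at the beginning of each quarter.
Periodic rate r = 0.138/4 per quarter; n is counted in quarters.
FV = PMT × [((1+r)^n − 1)/r] × (1+r) = 15,720 × [(1+r)^60 − 1] / r × (1+r) = A$3,136,022.35

A$3,136,022.35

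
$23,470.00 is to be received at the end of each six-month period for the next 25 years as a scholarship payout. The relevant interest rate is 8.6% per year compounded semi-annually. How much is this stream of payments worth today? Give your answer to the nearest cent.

This is an ordinary annuity: 50 payments of $23,470.00 at the end of each six-month period.
Periodic rate r = 0.086/2 per half-year; n is counted in half-years.
PV = PMT × [(1 − (1+r)^−n)/r] = 23,470 × [1 − (1+r)^−50] / r = $479,312.79

$479,312.79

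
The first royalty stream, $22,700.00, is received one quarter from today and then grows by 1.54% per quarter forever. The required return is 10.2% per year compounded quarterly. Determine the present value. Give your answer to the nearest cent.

Periodic rate r = 0.102/4 per quarter.
Growing perpetuity (Gordon): PV = PMT₁ / (r − g) = 22,700 / (r − 0.0154) = $2,247,524.75.

$2,247,524.75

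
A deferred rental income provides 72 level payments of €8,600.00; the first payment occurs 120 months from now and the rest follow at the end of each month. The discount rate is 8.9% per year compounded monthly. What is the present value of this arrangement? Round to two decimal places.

€198,572.93

Ordinary annuity of 72 payments, first payment at period 120.
Periodic rate r = 0.089/12 per month; n is counted in months.
The ordinary-annuity PV formula values the stream one period before the first payment (period 119); discount that back 119 periods:
PV₀ = 8,600 × [1 − (1+r)^−72] / r × (1+r)^−119 = €198,572.93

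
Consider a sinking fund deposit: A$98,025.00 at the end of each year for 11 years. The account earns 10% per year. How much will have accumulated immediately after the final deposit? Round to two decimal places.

This is an ordinary annuity: 11 deposits of A$98,025.00 at the end of each year.
Periodic rate r = 0.1 per year.
FV = PMT × [((1+r)^n − 1)/r] = 98,025 × [(1+r)^11 − 1] / r = A$1,816,517.65

A$1,816,517.65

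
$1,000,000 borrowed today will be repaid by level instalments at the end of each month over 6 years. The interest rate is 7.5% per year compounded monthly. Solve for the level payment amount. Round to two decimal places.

Level ordinary annuity; solve PV = PMT × [(1 − (1+r)^−n)/r] for PMT.
Periodic rate r = 0.075/12 per month; n is counted in months.
With n = 72: PMT = 1,000,000 / ([(1 − (1+r)^−n)/r]) = $17,290.11

$17,290.11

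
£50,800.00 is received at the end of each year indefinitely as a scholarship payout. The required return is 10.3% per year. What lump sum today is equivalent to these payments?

£493,203.88

Periodic rate r = 0.103 per year.
Level perpetuity: PV = PMT / r = 50,800 / (0.103) = £493,203.88.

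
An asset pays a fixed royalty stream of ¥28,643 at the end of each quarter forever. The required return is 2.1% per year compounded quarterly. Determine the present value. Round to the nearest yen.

Periodic rate r = 0.021/4 per quarter.
Level perpetuity: PV = PMT / r = 28,643 / (0.021/4) = ¥5,455,810.

¥5,455,810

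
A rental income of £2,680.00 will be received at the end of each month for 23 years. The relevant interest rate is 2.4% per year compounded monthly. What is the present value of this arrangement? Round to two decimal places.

This is an ordinary annuity: 276 payments of £2,680.00 at the end of each month.
Periodic rate r = 0.024/12 per month; n is counted in months.
PV = PMT × [(1 − (1+r)^−n)/r] = 2,680 × [1 − (1+r)^−276] / r = £568,006.48

£568,006.48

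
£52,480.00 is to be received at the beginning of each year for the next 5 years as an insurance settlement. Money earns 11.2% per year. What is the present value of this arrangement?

This is an annuity due: 5 payments of £52,480.00 at the beginning of each year.
Periodic rate r = 0.112 per year.
PV = PMT × [(1 − (1+r)^−n)/r] × (1+r) = 52,480 × [1 − (1+r)^−5] / r × (1+r) = £214,603.52

£214,603.52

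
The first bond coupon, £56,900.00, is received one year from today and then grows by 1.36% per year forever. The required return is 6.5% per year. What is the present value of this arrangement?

Periodic rate r = 0.065 per year.
Growing perpetuity (Gordon): PV = PMT₁ / (r − g) = 56,900 / (r − 0.0136) = £1,107,003.89.

£1,107,003.89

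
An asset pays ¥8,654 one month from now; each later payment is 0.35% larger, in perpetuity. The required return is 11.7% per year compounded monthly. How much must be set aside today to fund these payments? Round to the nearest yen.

¥1,384,640

Periodic rate r = 0.117/12 per month.
Growing perpetuity (Gordon): PV = PMT₁ / (r − g) = 8,654 / (r − 0.0035) = ¥1,384,640.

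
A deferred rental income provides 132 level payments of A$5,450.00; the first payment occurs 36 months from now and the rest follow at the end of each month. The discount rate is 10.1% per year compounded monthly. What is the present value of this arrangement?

A$323,173.13

Ordinary annuity of 132 payments, first payment at period 36.
Periodic rate r = 0.101/12 per month; n is counted in months.
The ordinary-annuity PV formula values the stream one period before the first payment (period 35); discount that back 35 periods:
PV₀ = 5,450 × [1 − (1+r)^−132] / r × (1+r)^−35 = A$323,173.13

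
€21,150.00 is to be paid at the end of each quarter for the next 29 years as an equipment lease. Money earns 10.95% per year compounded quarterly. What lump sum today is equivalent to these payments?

This is an ordinary annuity: 116 payments of €21,150.00 at the end of each quarter.
Periodic rate r = 0.1095/4 per quarter; n is counted in quarters.
PV = PMT × [(1 − (1+r)^−n)/r] = 21,150 × [1 − (1+r)^−116] / r = €738,921.12

€738,921.12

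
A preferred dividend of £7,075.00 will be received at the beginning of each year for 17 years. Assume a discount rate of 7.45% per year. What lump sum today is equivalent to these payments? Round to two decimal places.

This is an annuity due: 17 payments of £7,075.00 at the beginning of each year.
Periodic rate r = 0.0745 per year.
PV = PMT × [(1 − (1+r)^−n)/r] × (1+r) = 7,075 × [1 − (1+r)^−17] / r × (1+r) = £71,962.16

£71,962.16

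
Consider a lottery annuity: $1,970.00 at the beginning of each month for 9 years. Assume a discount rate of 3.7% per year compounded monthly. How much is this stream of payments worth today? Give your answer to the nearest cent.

This is an annuity due: 108 payments of $1,970.00 at the beginning of each month.
Periodic rate r = 0.037/12 per month; n is counted in months.
PV = PMT × [(1 − (1+r)^−n)/r] × (1+r) = 1,970 × [1 − (1+r)^−108] / r × (1+r) = $181,283.44

$181,283.44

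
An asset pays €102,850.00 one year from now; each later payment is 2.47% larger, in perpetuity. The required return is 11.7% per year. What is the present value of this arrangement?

€1,114,301.19

Periodic rate r = 0.117 per year.
Growing perpetuity (Gordon): PV = PMT₁ / (r − g) = 102,850 / (r − 0.0247) = €1,114,301.19.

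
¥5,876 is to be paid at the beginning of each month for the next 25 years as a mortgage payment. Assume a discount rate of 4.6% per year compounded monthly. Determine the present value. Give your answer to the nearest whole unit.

¥1,050,450

This is an annuity due: 300 payments of ¥5,876 at the beginning of each month.
Periodic rate r = 0.046/12 per month; n is counted in months.
PV = PMT × [(1 − (1+r)^−n)/r] × (1+r) = 5,876 × [1 − (1+r)^−300] / r × (1+r) = ¥1,050,450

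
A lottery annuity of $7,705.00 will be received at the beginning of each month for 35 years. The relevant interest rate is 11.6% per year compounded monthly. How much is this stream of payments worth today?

$790,619.09

This is an annuity due: 420 payments of $7,705.00 at the beginning of each month.
Periodic rate r = 0.116/12 per month; n is counted in months.
PV = PMT × [(1 − (1+r)^−n)/r] × (1+r) = 7,705 × [1 − (1+r)^−420] / r × (1+r) = $790,619.09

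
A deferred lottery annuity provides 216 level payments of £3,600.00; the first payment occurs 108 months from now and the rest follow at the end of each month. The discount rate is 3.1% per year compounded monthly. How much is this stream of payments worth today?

£451,749.68

Ordinary annuity of 216 payments, first payment at period 108.
Periodic rate r = 0.031/12 per month; n is counted in months.
The ordinary-annuity PV formula values the stream one period before the first payment (period 107); discount that back 107 periods:
PV₀ = 3,600 × [1 − (1+r)^−216] / r × (1+r)^−107 = £451,749.68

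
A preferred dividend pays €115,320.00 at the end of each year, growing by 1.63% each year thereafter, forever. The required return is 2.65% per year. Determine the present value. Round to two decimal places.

€11,305,882.35

Periodic rate r = 0.0265 per year.
Growing perpetuity (Gordon): PV = PMT₁ / (r − g) = 115,320 / (r − 0.0163) = €11,305,882.35.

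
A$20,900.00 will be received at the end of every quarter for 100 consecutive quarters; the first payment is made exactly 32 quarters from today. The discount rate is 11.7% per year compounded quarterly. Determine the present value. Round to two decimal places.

A$275,969.83

Ordinary annuity of 100 payments, first payment at period 32.
Periodic rate r = 0.117/4 per quarter; n is counted in quarters.
The ordinary-annuity PV formula values the stream one period before the first payment (period 31); discount that back 31 periods:
PV₀ = 20,900 × [1 − (1+r)^−100] / r × (1+r)^−31 = A$275,969.83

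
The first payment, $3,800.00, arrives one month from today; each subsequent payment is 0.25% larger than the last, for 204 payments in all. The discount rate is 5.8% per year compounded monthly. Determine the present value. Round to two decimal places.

Periodic rate r = 0.058/12 per month; n is counted in months.
Growing ordinary annuity: PV = PMT₁ × [1 − ((1+g)/(1+r))^n] / (r − g) = 3,800 × [1 − ((1+0.0025)/(1+r))^204] / (r − 0.0025) = $615,038.73.

$615,038.73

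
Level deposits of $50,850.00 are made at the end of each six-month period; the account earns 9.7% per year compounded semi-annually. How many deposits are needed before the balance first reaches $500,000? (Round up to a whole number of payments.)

9 payments

Periodic rate r = 0.097/2 per half-year; n is counted in half-years.
Ordinary annuity FV: 500,000 = 50,850 × [((1+r)^n − 1)/r].
(1+r)^n = 1 + 500,000 × r / 50,850, so n = ln(1 + 500,000·r/50,850) / ln(1+r) = 8.23.
Round up to a whole number of payments: n = 9.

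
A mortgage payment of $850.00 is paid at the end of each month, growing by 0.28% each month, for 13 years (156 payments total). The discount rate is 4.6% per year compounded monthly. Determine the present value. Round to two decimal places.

$122,091.13

Periodic rate r = 0.046/12 per month; n is counted in months.
Growing ordinary annuity: PV = PMT₁ × [1 − ((1+g)/(1+r))^n] / (r − g) = 850 × [1 − ((1+0.0028)/(1+r))^156] / (r − 0.0028) = $122,091.13.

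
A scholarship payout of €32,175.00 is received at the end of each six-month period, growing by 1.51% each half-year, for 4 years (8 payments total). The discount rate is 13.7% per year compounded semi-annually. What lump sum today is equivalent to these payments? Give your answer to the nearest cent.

€202,719.88

Periodic rate r = 0.137/2 per half-year; n is counted in half-years.
Growing ordinary annuity: PV = PMT₁ × [1 − ((1+g)/(1+r))^n] / (r − g) = 32,175 × [1 − ((1+0.0151)/(1+r))^8] / (r − 0.0151) = €202,719.88.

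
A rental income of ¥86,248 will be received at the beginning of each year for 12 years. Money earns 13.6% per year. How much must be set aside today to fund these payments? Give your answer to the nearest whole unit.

¥564,452

This is an annuity due: 12 payments of ¥86,248 at the beginning of each year.
Periodic rate r = 0.136 per year.
PV = PMT × [(1 − (1+r)^−n)/r] × (1+r) = 86,248 × [1 − (1+r)^−12] / r × (1+r) = ¥564,452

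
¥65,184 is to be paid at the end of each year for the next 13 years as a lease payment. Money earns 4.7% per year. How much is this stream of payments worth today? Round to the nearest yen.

¥623,522

This is an ordinary annuity: 13 payments of ¥65,184 at the end of each year.
Periodic rate r = 0.047 per year.
PV = PMT × [(1 − (1+r)^−n)/r] = 65,184 × [1 − (1+r)^−13] / r = ¥623,522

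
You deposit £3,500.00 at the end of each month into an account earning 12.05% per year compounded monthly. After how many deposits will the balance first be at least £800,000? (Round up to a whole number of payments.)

Periodic rate r = 0.1205/12 per month; n is counted in months.
Ordinary annuity FV: 800,000 = 3,500 × [((1+r)^n − 1)/r].
(1+r)^n = 1 + 800,000 × r / 3,500, so n = ln(1 + 800,000·r/3,500) / ln(1+r) = 119.35.
Round up to a whole number of payments: n = 120.

120 payments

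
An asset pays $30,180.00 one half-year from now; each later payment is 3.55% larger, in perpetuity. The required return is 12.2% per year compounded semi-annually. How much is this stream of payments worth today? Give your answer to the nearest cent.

$1,183,529.41

Periodic rate r = 0.122/2 per half-year.
Growing perpetuity (Gordon): PV = PMT₁ / (r − g) = 30,180 / (r − 0.0355) = $1,183,529.41.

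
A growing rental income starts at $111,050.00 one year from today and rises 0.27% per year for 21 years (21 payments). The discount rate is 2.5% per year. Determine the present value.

Periodic rate r = 0.025 per year.
Growing ordinary annuity: PV = PMT₁ × [1 − ((1+g)/(1+r))^n] / (r − g) = 111,050 × [1 − ((1+0.0027)/(1+r))^21] / (r − 0.0027) = $1,842,175.37.

$1,842,175.37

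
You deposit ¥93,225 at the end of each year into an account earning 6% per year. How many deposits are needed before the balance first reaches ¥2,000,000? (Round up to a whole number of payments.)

15 payments

Periodic rate r = 0.06 per year.
Ordinary annuity FV: 2,000,000 = 93,225 × [((1+r)^n − 1)/r].
(1+r)^n = 1 + 2,000,000 × r / 93,225, so n = ln(1 + 2,000,000·r/93,225) / ln(1+r) = 14.20.
Round up to a whole number of payments: n = 15.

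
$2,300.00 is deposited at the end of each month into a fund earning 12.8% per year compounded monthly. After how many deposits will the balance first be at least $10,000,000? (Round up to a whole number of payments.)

Periodic rate r = 0.128/12 per month; n is counted in months.
Ordinary annuity FV: 10,000,000 = 2,300 × [((1+r)^n − 1)/r].
(1+r)^n = 1 + 10,000,000 × r / 2,300, so n = ln(1 + 10,000,000·r/2,300) / ln(1+r) = 363.63.
Round up to a whole number of payments: n = 364.

364 payments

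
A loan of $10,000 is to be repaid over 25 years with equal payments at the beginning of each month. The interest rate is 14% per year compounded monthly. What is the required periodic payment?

Level annuity due; solve PV = PMT × [(1 − (1+r)^−n)/r] × (1+r) for PMT.
Periodic rate r = 0.14/12 per month; n is counted in months.
With n = 300: PMT = 10,000 / ([(1 − (1+r)^−n)/r] × (1+r)) = $118.99

$118.99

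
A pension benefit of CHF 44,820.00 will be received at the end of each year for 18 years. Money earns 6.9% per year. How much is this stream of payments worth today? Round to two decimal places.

This is an ordinary annuity: 18 payments of CHF 44,820.00 at the end of each year.
Periodic rate r = 0.069 per year.
PV = PMT × [(1 − (1+r)^−n)/r] = 44,820 × [1 − (1+r)^−18] / r = CHF 454,120.44

CHF 454,120.44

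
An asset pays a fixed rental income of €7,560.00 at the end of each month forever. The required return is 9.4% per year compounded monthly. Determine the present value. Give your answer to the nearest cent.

€965,106.38

Periodic rate r = 0.094/12 per month.
Level perpetuity: PV = PMT / r = 7,560 / (0.094/12) = €965,106.38.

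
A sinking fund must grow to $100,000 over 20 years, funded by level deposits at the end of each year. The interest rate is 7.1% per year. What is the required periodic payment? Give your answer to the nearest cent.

$2,412.78

Level ordinary annuity; solve FV = PMT × [((1+r)^n − 1)/r] for PMT.
Periodic rate r = 0.071 per year.
With n = 20: PMT = 100,000 / ([((1+r)^n − 1)/r]) = $2,412.78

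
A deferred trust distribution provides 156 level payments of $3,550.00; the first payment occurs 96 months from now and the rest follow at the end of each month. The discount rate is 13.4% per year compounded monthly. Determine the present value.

Ordinary annuity of 156 payments, first payment at period 96.
Periodic rate r = 0.134/12 per month; n is counted in months.
The ordinary-annuity PV formula values the stream one period before the first payment (period 95); discount that back 95 periods:
PV₀ = 3,550 × [1 − (1+r)^−156] / r × (1+r)^−95 = $91,119.85

$91,119.85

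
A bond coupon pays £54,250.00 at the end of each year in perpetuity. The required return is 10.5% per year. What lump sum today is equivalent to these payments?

£516,666.67

Periodic rate r = 0.105 per year.
Level perpetuity: PV = PMT / r = 54,250 / (0.105) = £516,666.67.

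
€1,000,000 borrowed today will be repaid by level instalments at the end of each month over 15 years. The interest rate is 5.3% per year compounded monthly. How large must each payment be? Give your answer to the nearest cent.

€8,065.09

Level ordinary annuity; solve PV = PMT × [(1 − (1+r)^−n)/r] for PMT.
Periodic rate r = 0.053/12 per month; n is counted in months.
With n = 180: PMT = 1,000,000 / ([(1 − (1+r)^−n)/r]) = €8,065.09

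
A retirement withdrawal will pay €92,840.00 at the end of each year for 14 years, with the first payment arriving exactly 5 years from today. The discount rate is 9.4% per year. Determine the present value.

Ordinary annuity of 14 payments, first payment at period 5.
Periodic rate r = 0.094 per year.
The ordinary-annuity PV formula values the stream one period before the first payment (period 4); discount that back 4 periods:
PV₀ = 92,840 × [1 − (1+r)^−14] / r × (1+r)^−4 = €493,488.12

€493,488.12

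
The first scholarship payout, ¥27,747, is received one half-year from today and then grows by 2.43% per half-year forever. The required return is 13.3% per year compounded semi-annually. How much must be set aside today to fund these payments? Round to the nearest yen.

Periodic rate r = 0.133/2 per half-year.
Growing perpetuity (Gordon): PV = PMT₁ / (r − g) = 27,747 / (r − 0.0243) = ¥657,512.

¥657,512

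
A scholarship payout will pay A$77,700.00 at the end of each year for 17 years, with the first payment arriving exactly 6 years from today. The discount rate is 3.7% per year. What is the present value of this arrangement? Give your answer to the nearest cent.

Ordinary annuity of 17 payments, first payment at period 6.
Periodic rate r = 0.037 per year.
The ordinary-annuity PV formula values the stream one period before the first payment (period 5); discount that back 5 periods:
PV₀ = 77,700 × [1 − (1+r)^−17] / r × (1+r)^−5 = A$806,909.46

A$806,909.46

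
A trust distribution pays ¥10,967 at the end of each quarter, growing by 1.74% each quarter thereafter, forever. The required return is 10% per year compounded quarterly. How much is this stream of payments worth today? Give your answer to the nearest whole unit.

¥1,443,026

Periodic rate r = 0.1/4 per quarter.
Growing perpetuity (Gordon): PV = PMT₁ / (r − g) = 10,967 / (r − 0.0174) = ¥1,443,026.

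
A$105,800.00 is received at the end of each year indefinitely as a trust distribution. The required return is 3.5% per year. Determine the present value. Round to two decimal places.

A$3,022,857.14

Periodic rate r = 0.035 per year.
Level perpetuity: PV = PMT / r = 105,800 / (0.035) = A$3,022,857.14.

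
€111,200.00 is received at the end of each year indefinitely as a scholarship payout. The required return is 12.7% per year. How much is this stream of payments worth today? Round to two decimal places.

€875,590.55

Periodic rate r = 0.127 per year.
Level perpetuity: PV = PMT / r = 111,200 / (0.127) = €875,590.55.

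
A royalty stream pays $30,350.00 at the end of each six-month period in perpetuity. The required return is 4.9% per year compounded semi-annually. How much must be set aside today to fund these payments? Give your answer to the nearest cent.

Periodic rate r = 0.049/2 per half-year.
Level perpetuity: PV = PMT / r = 30,350 / (0.049/2) = $1,238,775.51.

$1,238,775.51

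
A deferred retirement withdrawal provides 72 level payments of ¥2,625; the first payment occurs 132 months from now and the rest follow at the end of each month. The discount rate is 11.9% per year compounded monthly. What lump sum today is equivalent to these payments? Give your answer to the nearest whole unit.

¥36,960

Ordinary annuity of 72 payments, first payment at period 132.
Periodic rate r = 0.119/12 per month; n is counted in months.
The ordinary-annuity PV formula values the stream one period before the first payment (period 131); discount that back 131 periods:
PV₀ = 2,625 × [1 − (1+r)^−72] / r × (1+r)^−131 = ¥36,960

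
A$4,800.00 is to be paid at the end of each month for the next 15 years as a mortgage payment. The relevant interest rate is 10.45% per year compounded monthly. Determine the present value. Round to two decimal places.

A$435,452.67

This is an ordinary annuity: 180 payments of A$4,800.00 at the end of each month.
Periodic rate r = 0.1045/12 per month; n is counted in months.
PV = PMT × [(1 − (1+r)^−n)/r] = 4,800 × [1 − (1+r)^−180] / r = A$435,452.67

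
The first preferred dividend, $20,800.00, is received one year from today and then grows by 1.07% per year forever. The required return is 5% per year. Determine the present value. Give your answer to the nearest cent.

$529,262.09

Periodic rate r = 0.05 per year.
Growing perpetuity (Gordon): PV = PMT₁ / (r − g) = 20,800 / (r − 0.0107) = $529,262.09.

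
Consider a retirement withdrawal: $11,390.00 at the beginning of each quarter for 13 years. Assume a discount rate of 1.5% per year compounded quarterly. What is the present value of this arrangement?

$539,213.03

This is an annuity due: 52 payments of $11,390.00 at the beginning of each quarter.
Periodic rate r = 0.015/4 per quarter; n is counted in quarters.
PV = PMT × [(1 − (1+r)^−n)/r] × (1+r) = 11,390 × [1 − (1+r)^−52] / r × (1+r) = $539,213.03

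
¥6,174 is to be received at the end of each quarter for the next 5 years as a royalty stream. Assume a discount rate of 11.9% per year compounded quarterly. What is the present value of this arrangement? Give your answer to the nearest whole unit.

This is an ordinary annuity: 20 payments of ¥6,174 at the end of each quarter.
Periodic rate r = 0.119/4 per quarter; n is counted in quarters.
PV = PMT × [(1 − (1+r)^−n)/r] = 6,174 × [1 − (1+r)^−20] / r = ¥92,066

¥92,066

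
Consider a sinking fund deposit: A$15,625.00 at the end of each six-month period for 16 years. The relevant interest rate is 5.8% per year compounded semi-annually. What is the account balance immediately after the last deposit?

A$806,181.30

This is an ordinary annuity: 32 deposits of A$15,625.00 at the end of each six-month period.
Periodic rate r = 0.058/2 per half-year; n is counted in half-years.
FV = PMT × [((1+r)^n − 1)/r] = 15,625 × [(1+r)^32 − 1] / r = A$806,181.30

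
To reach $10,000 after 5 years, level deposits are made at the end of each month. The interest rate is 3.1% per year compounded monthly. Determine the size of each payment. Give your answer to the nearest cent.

Level ordinary annuity; solve FV = PMT × [((1+r)^n − 1)/r] for PMT.
Periodic rate r = 0.031/12 per month; n is counted in months.
With n = 60: PMT = 10,000 / ([((1+r)^n − 1)/r]) = $154.30

$154.30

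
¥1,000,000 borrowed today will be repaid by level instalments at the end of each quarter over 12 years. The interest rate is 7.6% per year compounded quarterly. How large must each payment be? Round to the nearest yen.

Level ordinary annuity; solve PV = PMT × [(1 − (1+r)^−n)/r] for PMT.
Periodic rate r = 0.076/4 per quarter; n is counted in quarters.
With n = 48: PMT = 1,000,000 / ([(1 − (1+r)^−n)/r]) = ¥31,942

¥31,942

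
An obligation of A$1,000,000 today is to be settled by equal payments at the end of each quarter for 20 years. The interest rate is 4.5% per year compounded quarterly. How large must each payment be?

Level ordinary annuity; solve PV = PMT × [(1 − (1+r)^−n)/r] for PMT.
Periodic rate r = 0.045/4 per quarter; n is counted in quarters.
With n = 80: PMT = 1,000,000 / ([(1 − (1+r)^−n)/r]) = A$19,023.23

A$19,023.23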